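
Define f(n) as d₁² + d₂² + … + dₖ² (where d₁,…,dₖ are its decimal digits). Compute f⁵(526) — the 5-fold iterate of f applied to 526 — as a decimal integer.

526 → 5² + 2² + 6² = 25 + 4 + 36 = 65
65 → 6² + 5² = 36 + 25 = 61
61 → 6² + 1² = 36 + 1 = 37
37 → 3² + 7² = 9 + 49 = 58
58 → 5² + 8² = 25 + 64 = 89

89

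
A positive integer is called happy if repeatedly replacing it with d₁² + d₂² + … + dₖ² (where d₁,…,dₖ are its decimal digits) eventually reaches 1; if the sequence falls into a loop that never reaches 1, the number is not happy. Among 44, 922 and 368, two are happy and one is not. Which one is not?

922

44: 44 → 32 → 13 → 10 → 1  — reaches 1 (happy)
922: 922 → 89 → 145 → 42 → 20 → 4 → 16 → 37 → 58 → 89  — repeats 89 (not happy)
368: 368 → 109 → 82 → 68 → 100 → 1  — reaches 1 (happy)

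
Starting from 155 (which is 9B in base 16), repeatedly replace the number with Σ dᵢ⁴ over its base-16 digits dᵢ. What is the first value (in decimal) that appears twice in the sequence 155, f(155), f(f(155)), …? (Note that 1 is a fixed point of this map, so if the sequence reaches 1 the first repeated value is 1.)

155 = (9,11)_16 → 9⁴ + 11⁴ = 6561 + 14641 = 21202
21202 = (5,2,13,2)_16 → 5⁴ + 2⁴ + 13⁴ + 2⁴ = 625 + 16 + 28561 + 16 = 29218
29218 = (7,2,2,2)_16 → 7⁴ + 2⁴ + 2⁴ + 2⁴ = 2401 + 16 + 16 + 16 = 2449
2449 = (9,9,1)_16 → 9⁴ + 9⁴ + 1⁴ = 6561 + 6561 + 1 = 13123
13123 = (3,3,4,3)_16 → 3⁴ + 3⁴ + 4⁴ + 3⁴ = 81 + 81 + 256 + 81 = 499
499 = (1,15,3)_16 → 1⁴ + 15⁴ + 3⁴ = 1 + 50625 + 81 = 50707
50707 = (12,6,1,3)_16 → 12⁴ + 6⁴ + 1⁴ + 3⁴ = 20736 + 1296 + 1 + 81 = 22114
22114 = (5,6,6,2)_16 → 5⁴ + 6⁴ + 6⁴ + 2⁴ = 625 + 1296 + 1296 + 16 = 3233
3233 = (12,10,1)_16 → 12⁴ + 10⁴ + 1⁴ = 20736 + 10000 + 1 = 30737
30737 = (7,8,1,1)_16 → 7⁴ + 8⁴ + 1⁴ + 1⁴ = 2401 + 4096 + 1 + 1 = 6499
6499 = (1,9,6,3)_16 → 1⁴ + 9⁴ + 6⁴ + 3⁴ = 1 + 6561 + 1296 + 81 = 7939
7939 = (1,15,0,3)_16 → 1⁴ + 15⁴ + 0⁴ + 3⁴ = 1 + 50625 + 0 + 81 = 50707  — 50707 already appeared earlier.

50707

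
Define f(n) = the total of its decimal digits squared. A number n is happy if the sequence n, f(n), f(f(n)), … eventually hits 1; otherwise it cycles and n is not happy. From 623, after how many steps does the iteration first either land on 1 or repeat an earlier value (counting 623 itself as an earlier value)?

623 → 6² + 2² + 3² = 36 + 4 + 9 = 49
49 → 4² + 9² = 16 + 81 = 97
97 → 9² + 7² = 81 + 49 = 130
130 → 1² + 3² + 0² = 1 + 9 + 0 = 10
10 → 1² + 0² = 1 + 0 = 1  — reached 1.
That took 5 steps.

5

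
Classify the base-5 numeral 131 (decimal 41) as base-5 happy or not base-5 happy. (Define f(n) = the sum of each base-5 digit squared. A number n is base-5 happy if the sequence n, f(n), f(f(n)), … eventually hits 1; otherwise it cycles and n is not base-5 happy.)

base-5 happy

41 = (1,3,1)_5 → 1² + 3² + 1² = 11
11 = (2,1)_5 → 2² + 1² = 5
5 = (1,0)_5 → 1² + 0² = 1  — reached 1.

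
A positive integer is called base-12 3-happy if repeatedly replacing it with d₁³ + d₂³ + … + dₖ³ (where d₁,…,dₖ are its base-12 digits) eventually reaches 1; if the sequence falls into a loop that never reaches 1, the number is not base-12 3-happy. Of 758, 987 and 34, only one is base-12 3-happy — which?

758: 758 → 160 → 66 → 341 → 197 → 190 → 1028 → 856 → 1520 → 1728 → 1  — reaches 1 (base-12 3-happy)
987: 987 → 1243 → 1198 → 1539 → 1539  — repeats 1539 (not base-12 3-happy)
34: 34 → 1008 → 343 → 415 → 1351 → 1136 → 1855 → 1344 → 793 → 342 → 288 → 8 → 512 → 755 → 1464 → 1008  — repeats 1008 (not base-12 3-happy)

758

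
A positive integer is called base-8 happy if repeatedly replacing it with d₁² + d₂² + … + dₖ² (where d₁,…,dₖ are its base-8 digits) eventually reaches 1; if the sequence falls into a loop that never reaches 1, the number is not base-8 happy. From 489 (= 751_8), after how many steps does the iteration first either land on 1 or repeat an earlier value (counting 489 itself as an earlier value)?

6

489 = (7,5,1)_8 → 7² + 5² + 1² = 49 + 25 + 1 = 75
75 = (1,1,3)_8 → 1² + 1² + 3² = 1 + 1 + 9 = 11
11 = (1,3)_8 → 1² + 3² = 1 + 9 = 10
10 = (1,2)_8 → 1² + 2² = 1 + 4 = 5
5 = (5)_8 → 5² = 25
25 = (3,1)_8 → 3² + 1² = 9 + 1 = 10  — 10 repeats.
That took 6 steps.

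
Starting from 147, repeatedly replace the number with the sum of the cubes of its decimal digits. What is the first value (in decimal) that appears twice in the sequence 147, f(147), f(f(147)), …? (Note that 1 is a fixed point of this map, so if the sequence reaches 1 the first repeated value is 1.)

147 → 1³ + 4³ + 7³ = 408
408 → 4³ + 0³ + 8³ = 576
576 → 5³ + 7³ + 6³ = 684
684 → 6³ + 8³ + 4³ = 792
792 → 7³ + 9³ + 2³ = 1080
1080 → 1³ + 0³ + 8³ + 0³ = 513
513 → 5³ + 1³ + 3³ = 153
153 → 1³ + 5³ + 3³ = 153  — 153 already appeared earlier.

153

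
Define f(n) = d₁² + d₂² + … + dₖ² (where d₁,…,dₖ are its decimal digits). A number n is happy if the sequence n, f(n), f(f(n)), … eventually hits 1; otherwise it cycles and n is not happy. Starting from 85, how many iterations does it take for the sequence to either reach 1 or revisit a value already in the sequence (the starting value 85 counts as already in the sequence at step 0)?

85 → 8² + 5² = 89
89 → 8² + 9² = 145
145 → 1² + 4² + 5² = 42
42 → 4² + 2² = 20
20 → 2² + 0² = 4
4 → 4² = 16
16 → 1² + 6² = 37
37 → 3² + 7² = 58
58 → 5² + 8² = 89  — 89 repeats.
That took 9 steps.

9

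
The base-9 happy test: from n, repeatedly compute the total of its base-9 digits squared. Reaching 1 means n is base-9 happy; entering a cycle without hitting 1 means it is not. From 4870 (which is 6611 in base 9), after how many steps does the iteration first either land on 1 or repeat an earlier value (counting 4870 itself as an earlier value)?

3

4870 = (6,6,1,1)_9 → 6² + 6² + 1² + 1² = 36 + 36 + 1 + 1 = 74
74 = (8,2)_9 → 8² + 2² = 64 + 4 = 68
68 = (7,5)_9 → 7² + 5² = 49 + 25 = 74  — 74 repeats.
That took 3 steps.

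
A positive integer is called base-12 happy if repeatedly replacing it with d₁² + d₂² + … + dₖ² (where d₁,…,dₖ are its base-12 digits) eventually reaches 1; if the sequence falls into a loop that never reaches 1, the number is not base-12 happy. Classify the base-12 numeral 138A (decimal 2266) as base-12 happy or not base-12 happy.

not base-12 happy

2266 = (1,3,8,10)_12 → 1² + 3² + 8² + 10² = 1 + 9 + 64 + 100 = 174
174 = (1,2,6)_12 → 1² + 2² + 6² = 1 + 4 + 36 = 41
41 = (3,5)_12 → 3² + 5² = 9 + 25 = 34
34 = (2,10)_12 → 2² + 10² = 4 + 100 = 104
104 = (8,8)_12 → 8² + 8² = 64 + 64 = 128
128 = (10,8)_12 → 10² + 8² = 100 + 64 = 164
164 = (1,1,8)_12 → 1² + 1² + 8² = 1 + 1 + 64 = 66
66 = (5,6)_12 → 5² + 6² = 25 + 36 = 61
61 = (5,1)_12 → 5² + 1² = 25 + 1 = 26
26 = (2,2)_12 → 2² + 2² = 4 + 4 = 8
8 = (8)_12 → 8² = 64
64 = (5,4)_12 → 5² + 4² = 25 + 16 = 41  — 41 already seen; the sequence cycles without reaching 1.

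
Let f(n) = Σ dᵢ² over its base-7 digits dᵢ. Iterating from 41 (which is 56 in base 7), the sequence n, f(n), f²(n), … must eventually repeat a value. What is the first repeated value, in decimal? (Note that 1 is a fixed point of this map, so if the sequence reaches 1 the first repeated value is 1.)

45

41 = (5,6)_7 → 5² + 6² = 25 + 36 = 61
61 = (1,1,5)_7 → 1² + 1² + 5² = 1 + 1 + 25 = 27
27 = (3,6)_7 → 3² + 6² = 9 + 36 = 45
45 = (6,3)_7 → 6² + 3² = 36 + 9 = 45  — 45 already appeared earlier.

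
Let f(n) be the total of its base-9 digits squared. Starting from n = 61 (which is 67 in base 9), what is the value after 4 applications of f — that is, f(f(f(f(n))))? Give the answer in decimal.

61 = (6,7)_9 → 6² + 7² = 85
85 = (1,0,4)_9 → 1² + 0² + 4² = 17
17 = (1,8)_9 → 1² + 8² = 65
65 = (7,2)_9 → 7² + 2² = 53

53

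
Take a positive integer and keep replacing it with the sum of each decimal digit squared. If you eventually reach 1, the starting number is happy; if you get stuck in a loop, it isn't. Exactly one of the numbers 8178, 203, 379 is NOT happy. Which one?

8178: 8178 → 178 → 114 → 18 → 65 → 61 → 37 → 58 → 89 → 145 → 42 → 20 → 4 → 16 → 37  — repeats 37 (not happy)
203: 203 → 13 → 10 → 1  — reaches 1 (happy)
379: 379 → 139 → 91 → 82 → 68 → 100 → 1  — reaches 1 (happy)

8178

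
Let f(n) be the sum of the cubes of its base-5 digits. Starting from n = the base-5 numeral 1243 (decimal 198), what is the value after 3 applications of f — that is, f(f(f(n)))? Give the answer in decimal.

198 = (1,2,4,3)_5 → 1³ + 2³ + 4³ + 3³ = 1 + 8 + 64 + 27 = 100
100 = (4,0,0)_5 → 4³ + 0³ + 0³ = 64 + 0 + 0 = 64
64 = (2,2,4)_5 → 2³ + 2³ + 4³ = 8 + 8 + 64 = 80

80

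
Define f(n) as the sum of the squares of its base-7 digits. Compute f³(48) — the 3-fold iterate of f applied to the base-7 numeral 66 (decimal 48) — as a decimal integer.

48 = (6,6)_7 → 6² + 6² = 36 + 36 = 72
72 = (1,3,2)_7 → 1² + 3² + 2² = 1 + 9 + 4 = 14
14 = (2,0)_7 → 2² + 0² = 4 + 0 = 4

4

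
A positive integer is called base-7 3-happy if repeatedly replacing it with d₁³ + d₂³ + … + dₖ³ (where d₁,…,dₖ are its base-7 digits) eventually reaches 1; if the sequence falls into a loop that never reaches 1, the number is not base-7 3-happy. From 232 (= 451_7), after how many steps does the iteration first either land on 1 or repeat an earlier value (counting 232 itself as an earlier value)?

232 = (4,5,1)_7 → 4³ + 5³ + 1³ = 190
190 = (3,6,1)_7 → 3³ + 6³ + 1³ = 244
244 = (4,6,6)_7 → 4³ + 6³ + 6³ = 496
496 = (1,3,0,6)_7 → 1³ + 3³ + 0³ + 6³ = 244  — 244 repeats.
That took 4 steps.

4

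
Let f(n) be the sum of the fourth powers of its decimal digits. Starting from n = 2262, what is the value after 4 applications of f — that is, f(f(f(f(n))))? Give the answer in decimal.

2262 → 2⁴ + 2⁴ + 6⁴ + 2⁴ = 1344
1344 → 1⁴ + 3⁴ + 4⁴ + 4⁴ = 594
594 → 5⁴ + 9⁴ + 4⁴ = 7442
7442 → 7⁴ + 4⁴ + 4⁴ + 2⁴ = 2929

2929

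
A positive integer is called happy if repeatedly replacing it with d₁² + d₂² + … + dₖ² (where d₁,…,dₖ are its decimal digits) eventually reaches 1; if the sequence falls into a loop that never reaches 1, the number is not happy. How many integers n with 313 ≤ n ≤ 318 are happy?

313: 313 → 19 → 82 → 68 → 100 → 1  — happy
314: 314 → 26 → 40 → 16 → 37 → 58 → 89 → 145 → 42 → 20 → 4 → 16  — not happy
315: 315 → 35 → 34 → 25 → 29 → 85 → 89 → 145 → 42 → 20 → 4 → 16 → 37 → 58 → 89  — not happy
316: 316 → 46 → 52 → 29 → 85 → 89 → 145 → 42 → 20 → 4 → 16 → 37 → 58 → 89  — not happy
317: 317 → 59 → 106 → 37 → 58 → 89 → 145 → 42 → 20 → 4 → 16 → 37  — not happy
318: 318 → 74 → 65 → 61 → 37 → 58 → 89 → 145 → 42 → 20 → 4 → 16 → 37  — not happy
happy: 313

1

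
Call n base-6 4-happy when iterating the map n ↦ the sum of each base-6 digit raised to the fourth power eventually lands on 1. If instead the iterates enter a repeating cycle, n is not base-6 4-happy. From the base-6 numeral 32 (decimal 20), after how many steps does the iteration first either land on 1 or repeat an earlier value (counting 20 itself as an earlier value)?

11

20 = (3,2)_6 → 3⁴ + 2⁴ = 81 + 16 = 97
97 = (2,4,1)_6 → 2⁴ + 4⁴ + 1⁴ = 16 + 256 + 1 = 273
273 = (1,1,3,3)_6 → 1⁴ + 1⁴ + 3⁴ + 3⁴ = 1 + 1 + 81 + 81 = 164
164 = (4,3,2)_6 → 4⁴ + 3⁴ + 2⁴ = 256 + 81 + 16 = 353
353 = (1,3,4,5)_6 → 1⁴ + 3⁴ + 4⁴ + 5⁴ = 1 + 81 + 256 + 625 = 963
963 = (4,2,4,3)_6 → 4⁴ + 2⁴ + 4⁴ + 3⁴ = 256 + 16 + 256 + 81 = 609
609 = (2,4,5,3)_6 → 2⁴ + 4⁴ + 5⁴ + 3⁴ = 16 + 256 + 625 + 81 = 978
978 = (4,3,1,0)_6 → 4⁴ + 3⁴ + 1⁴ + 0⁴ = 256 + 81 + 1 + 0 = 338
338 = (1,3,2,2)_6 → 1⁴ + 3⁴ + 2⁴ + 2⁴ = 1 + 81 + 16 + 16 = 114
114 = (3,1,0)_6 → 3⁴ + 1⁴ + 0⁴ = 81 + 1 + 0 = 82
82 = (2,1,4)_6 → 2⁴ + 1⁴ + 4⁴ = 16 + 1 + 256 = 273  — 273 repeats.
That took 11 steps.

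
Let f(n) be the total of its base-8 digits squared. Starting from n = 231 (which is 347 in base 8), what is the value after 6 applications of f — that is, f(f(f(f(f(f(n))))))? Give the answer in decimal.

4

231 = (3,4,7)_8 → 3² + 4² + 7² = 74
74 = (1,1,2)_8 → 1² + 1² + 2² = 6
6 = (6)_8 → 6² = 36
36 = (4,4)_8 → 4² + 4² = 32
32 = (4,0)_8 → 4² + 0² = 16
16 = (2,0)_8 → 2² + 0² = 4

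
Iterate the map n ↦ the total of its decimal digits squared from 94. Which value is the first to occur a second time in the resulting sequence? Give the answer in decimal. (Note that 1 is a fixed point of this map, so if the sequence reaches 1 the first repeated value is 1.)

1

94 → 9² + 4² = 81 + 16 = 97
97 → 9² + 7² = 81 + 49 = 130
130 → 1² + 3² + 0² = 1 + 9 + 0 = 10
10 → 1² + 0² = 1 + 0 = 1  — reached the fixed point 1.
1 → 1, so 1 is the first repeated value.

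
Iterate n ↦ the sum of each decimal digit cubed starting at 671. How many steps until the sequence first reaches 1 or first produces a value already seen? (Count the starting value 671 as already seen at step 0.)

671 → 560
560 → 341
341 → 92
92 → 737
737 → 713
713 → 371
371 → 371  — 371 repeats.
That took 7 steps.

7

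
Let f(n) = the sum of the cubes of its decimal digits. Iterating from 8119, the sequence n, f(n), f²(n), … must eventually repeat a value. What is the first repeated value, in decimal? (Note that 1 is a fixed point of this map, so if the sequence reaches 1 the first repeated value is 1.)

8119 → 1243
1243 → 100
100 → 1  — reached the fixed point 1.
1 → 1, so 1 is the first repeated value.

1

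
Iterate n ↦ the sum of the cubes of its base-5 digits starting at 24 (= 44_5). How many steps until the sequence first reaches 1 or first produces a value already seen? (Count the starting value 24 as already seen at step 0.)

3

24 = (4,4)_5 → 4³ + 4³ = 128
128 = (1,0,0,3)_5 → 1³ + 0³ + 0³ + 3³ = 28
28 = (1,0,3)_5 → 1³ + 0³ + 3³ = 28  — 28 repeats.
That took 3 steps.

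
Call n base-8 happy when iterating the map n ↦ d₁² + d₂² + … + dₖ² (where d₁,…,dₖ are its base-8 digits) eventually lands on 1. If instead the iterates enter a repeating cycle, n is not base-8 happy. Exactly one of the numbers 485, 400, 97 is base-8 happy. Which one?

97

485: 485 → 90 → 14 → 37 → 41 → 26 → 13 → 26  — repeats 26 (not base-8 happy)
400: 400 → 40 → 25 → 10 → 5 → 25  — repeats 25 (not base-8 happy)
97: 97 → 18 → 8 → 1  — reaches 1 (base-8 happy)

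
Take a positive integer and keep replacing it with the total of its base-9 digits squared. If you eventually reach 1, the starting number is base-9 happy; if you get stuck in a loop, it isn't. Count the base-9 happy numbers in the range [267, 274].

1

267: 267 → 49 → 41 → 41  (repeats 41)
268: 268 → 62 → 100 → 6 → 36 → 16 → 50 → 50  (repeats 50)
269: 269 → 77 → 89 → 65 → 53 → 89  (repeats 89)
270: 270 → 18 → 4 → 16 → 50 → 50  (repeats 50)
271: 271 → 19 → 5 → 25 → 53 → 89 → 65 → 53  (repeats 53)
272: 272 → 22 → 20 → 8 → 64 → 50 → 50  (repeats 50)
273: 273 → 27 → 9 → 1  (reaches 1)
274: 274 → 34 → 58 → 52 → 74 → 68 → 74  (repeats 74)
base-9 happy: 273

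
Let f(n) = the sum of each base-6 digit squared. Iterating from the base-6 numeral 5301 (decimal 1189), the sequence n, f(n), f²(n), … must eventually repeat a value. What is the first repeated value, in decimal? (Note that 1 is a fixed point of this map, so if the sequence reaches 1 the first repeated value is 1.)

1189 = (5,3,0,1)_6 → 5² + 3² + 0² + 1² = 35
35 = (5,5)_6 → 5² + 5² = 50
50 = (1,2,2)_6 → 1² + 2² + 2² = 9
9 = (1,3)_6 → 1² + 3² = 10
10 = (1,4)_6 → 1² + 4² = 17
17 = (2,5)_6 → 2² + 5² = 29
29 = (4,5)_6 → 4² + 5² = 41
41 = (1,0,5)_6 → 1² + 0² + 5² = 26
26 = (4,2)_6 → 4² + 2² = 20
20 = (3,2)_6 → 3² + 2² = 13
13 = (2,1)_6 → 2² + 1² = 5
5 = (5)_6 → 5² = 25
25 = (4,1)_6 → 4² + 1² = 17  — 17 already appeared earlier.

17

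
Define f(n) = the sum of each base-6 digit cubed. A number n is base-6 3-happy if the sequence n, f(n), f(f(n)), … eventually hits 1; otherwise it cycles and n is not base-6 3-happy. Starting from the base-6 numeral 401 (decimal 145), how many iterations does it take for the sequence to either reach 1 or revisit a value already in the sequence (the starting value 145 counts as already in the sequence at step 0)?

3

145 = (4,0,1)_6 → 4³ + 0³ + 1³ = 64 + 0 + 1 = 65
65 = (1,4,5)_6 → 1³ + 4³ + 5³ = 1 + 64 + 125 = 190
190 = (5,1,4)_6 → 5³ + 1³ + 4³ = 125 + 1 + 64 = 190  — 190 repeats.
That took 3 steps.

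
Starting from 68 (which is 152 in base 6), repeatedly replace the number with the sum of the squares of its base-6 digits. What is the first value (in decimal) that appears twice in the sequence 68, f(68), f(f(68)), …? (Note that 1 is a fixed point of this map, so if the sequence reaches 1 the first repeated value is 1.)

25

68 = (1,5,2)_6 → 1² + 5² + 2² = 1 + 25 + 4 = 30
30 = (5,0)_6 → 5² + 0² = 25 + 0 = 25
25 = (4,1)_6 → 4² + 1² = 16 + 1 = 17
17 = (2,5)_6 → 2² + 5² = 4 + 25 = 29
29 = (4,5)_6 → 4² + 5² = 16 + 25 = 41
41 = (1,0,5)_6 → 1² + 0² + 5² = 1 + 0 + 25 = 26
26 = (4,2)_6 → 4² + 2² = 16 + 4 = 20
20 = (3,2)_6 → 3² + 2² = 9 + 4 = 13
13 = (2,1)_6 → 2² + 1² = 4 + 1 = 5
5 = (5)_6 → 5² = 25  — 25 already appeared earlier.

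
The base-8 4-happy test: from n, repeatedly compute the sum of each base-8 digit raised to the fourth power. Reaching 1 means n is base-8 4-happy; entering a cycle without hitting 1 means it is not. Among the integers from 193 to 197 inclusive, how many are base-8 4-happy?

1

193: 193 → 82 → 33 → 257 → 257  (repeats 257)
194: 194 → 97 → 258 → 272 → 272  (repeats 272)
195: 195 → 162 → 288 → 512 → 1  (reaches 1)
196: 196 → 337 → 642 → 33 → 257 → 257  (repeats 257)
197: 197 → 706 → 98 → 273 → 273  (repeats 273)
base-8 4-happy: 195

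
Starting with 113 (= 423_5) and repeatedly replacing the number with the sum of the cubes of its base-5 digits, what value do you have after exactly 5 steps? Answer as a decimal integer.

9

113 = (4,2,3)_5 → 99
99 = (3,4,4)_5 → 155
155 = (1,1,1,0)_5 → 3
3 = (3)_5 → 27
27 = (1,0,2)_5 → 9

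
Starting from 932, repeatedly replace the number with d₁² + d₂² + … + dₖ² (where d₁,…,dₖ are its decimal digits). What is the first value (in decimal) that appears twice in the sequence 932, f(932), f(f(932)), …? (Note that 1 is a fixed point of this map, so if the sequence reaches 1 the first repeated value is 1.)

1

932 → 9² + 3² + 2² = 81 + 9 + 4 = 94
94 → 9² + 4² = 81 + 16 = 97
97 → 9² + 7² = 81 + 49 = 130
130 → 1² + 3² + 0² = 1 + 9 + 0 = 10
10 → 1² + 0² = 1 + 0 = 1  — reached the fixed point 1.
1 → 1, so 1 is the first repeated value.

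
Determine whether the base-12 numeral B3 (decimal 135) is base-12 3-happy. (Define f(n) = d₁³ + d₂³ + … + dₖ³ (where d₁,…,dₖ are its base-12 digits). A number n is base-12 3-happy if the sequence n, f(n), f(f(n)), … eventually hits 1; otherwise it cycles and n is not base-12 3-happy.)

135 = (11,3)_12 → 11³ + 3³ = 1358
1358 = (9,5,2)_12 → 9³ + 5³ + 2³ = 862
862 = (5,11,10)_12 → 5³ + 11³ + 10³ = 2456
2456 = (1,5,0,8)_12 → 1³ + 5³ + 0³ + 8³ = 638
638 = (4,5,2)_12 → 4³ + 5³ + 2³ = 197
197 = (1,4,5)_12 → 1³ + 4³ + 5³ = 190
190 = (1,3,10)_12 → 1³ + 3³ + 10³ = 1028
1028 = (7,1,8)_12 → 7³ + 1³ + 8³ = 856
856 = (5,11,4)_12 → 5³ + 11³ + 4³ = 1520
1520 = (10,6,8)_12 → 10³ + 6³ + 8³ = 1728
1728 = (1,0,0,0)_12 → 1³ + 0³ + 0³ + 0³ = 1  — reached 1.

base-12 3-happy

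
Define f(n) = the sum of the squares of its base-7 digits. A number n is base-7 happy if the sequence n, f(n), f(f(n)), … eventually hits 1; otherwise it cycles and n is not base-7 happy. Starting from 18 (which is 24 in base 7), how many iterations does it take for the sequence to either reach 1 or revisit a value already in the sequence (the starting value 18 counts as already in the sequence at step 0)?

8

18 = (2,4)_7 → 2² + 4² = 4 + 16 = 20
20 = (2,6)_7 → 2² + 6² = 4 + 36 = 40
40 = (5,5)_7 → 5² + 5² = 25 + 25 = 50
50 = (1,0,1)_7 → 1² + 0² + 1² = 1 + 0 + 1 = 2
2 = (2)_7 → 2² = 4
4 = (4)_7 → 4² = 16
16 = (2,2)_7 → 2² + 2² = 4 + 4 = 8
8 = (1,1)_7 → 1² + 1² = 1 + 1 = 2  — 2 repeats.
That took 8 steps.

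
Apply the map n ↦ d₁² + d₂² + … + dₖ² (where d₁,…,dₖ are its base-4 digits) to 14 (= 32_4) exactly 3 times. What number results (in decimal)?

8

14 = (3,2)_4 → 3² + 2² = 13
13 = (3,1)_4 → 3² + 1² = 10
10 = (2,2)_4 → 2² + 2² = 8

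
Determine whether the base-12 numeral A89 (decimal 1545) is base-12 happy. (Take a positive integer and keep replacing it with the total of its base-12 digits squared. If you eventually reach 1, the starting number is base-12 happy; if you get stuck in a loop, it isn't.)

1545 = (10,8,9)_12 → 10² + 8² + 9² = 245
245 = (1,8,5)_12 → 1² + 8² + 5² = 90
90 = (7,6)_12 → 7² + 6² = 85
85 = (7,1)_12 → 7² + 1² = 50
50 = (4,2)_12 → 4² + 2² = 20
20 = (1,8)_12 → 1² + 8² = 65
65 = (5,5)_12 → 5² + 5² = 50  — 50 already seen; the sequence cycles without reaching 1.

not base-12 happy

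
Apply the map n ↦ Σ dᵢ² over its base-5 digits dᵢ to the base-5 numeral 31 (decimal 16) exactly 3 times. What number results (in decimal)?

16 = (3,1)_5 → 3² + 1² = 9 + 1 = 10
10 = (2,0)_5 → 2² + 0² = 4 + 0 = 4
4 = (4)_5 → 4² = 16

16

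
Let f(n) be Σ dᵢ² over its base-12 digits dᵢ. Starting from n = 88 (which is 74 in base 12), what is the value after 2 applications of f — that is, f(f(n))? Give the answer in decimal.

50

88 = (7,4)_12 → 7² + 4² = 65
65 = (5,5)_12 → 5² + 5² = 50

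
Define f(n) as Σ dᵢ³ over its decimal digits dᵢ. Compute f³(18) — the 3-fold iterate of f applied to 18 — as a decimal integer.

153

18 → 1³ + 8³ = 513
513 → 5³ + 1³ + 3³ = 153
153 → 1³ + 5³ + 3³ = 153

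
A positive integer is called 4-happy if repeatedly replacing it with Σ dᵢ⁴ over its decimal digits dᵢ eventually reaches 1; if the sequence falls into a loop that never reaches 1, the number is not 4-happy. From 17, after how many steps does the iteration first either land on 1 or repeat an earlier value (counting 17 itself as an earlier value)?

17 → 1⁴ + 7⁴ = 2402
2402 → 2⁴ + 4⁴ + 0⁴ + 2⁴ = 288
288 → 2⁴ + 8⁴ + 8⁴ = 8208
8208 → 8⁴ + 2⁴ + 0⁴ + 8⁴ = 8208  — 8208 repeats.
That took 4 steps.

4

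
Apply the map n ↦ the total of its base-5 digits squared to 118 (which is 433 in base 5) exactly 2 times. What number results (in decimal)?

18

118 = (4,3,3)_5 → 4² + 3² + 3² = 16 + 9 + 9 = 34
34 = (1,1,4)_5 → 1² + 1² + 4² = 1 + 1 + 16 = 18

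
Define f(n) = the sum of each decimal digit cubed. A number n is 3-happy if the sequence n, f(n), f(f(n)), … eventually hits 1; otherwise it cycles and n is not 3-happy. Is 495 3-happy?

not 3-happy

495 → 4³ + 9³ + 5³ = 64 + 729 + 125 = 918
918 → 9³ + 1³ + 8³ = 729 + 1 + 512 = 1242
1242 → 1³ + 2³ + 4³ + 2³ = 1 + 8 + 64 + 8 = 81
81 → 8³ + 1³ = 512 + 1 = 513
513 → 5³ + 1³ + 3³ = 125 + 1 + 27 = 153
153 → 1³ + 5³ + 3³ = 1 + 125 + 27 = 153  — 153 already seen; the sequence cycles without reaching 1.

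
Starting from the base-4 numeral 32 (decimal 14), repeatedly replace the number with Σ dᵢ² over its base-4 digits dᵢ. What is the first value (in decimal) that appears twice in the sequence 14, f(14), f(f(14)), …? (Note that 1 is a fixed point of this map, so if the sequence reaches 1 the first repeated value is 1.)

14 = (3,2)_4 → 13
13 = (3,1)_4 → 10
10 = (2,2)_4 → 8
8 = (2,0)_4 → 4
4 = (1,0)_4 → 1  — reached the fixed point 1.
1 → 1, so 1 is the first repeated value.

1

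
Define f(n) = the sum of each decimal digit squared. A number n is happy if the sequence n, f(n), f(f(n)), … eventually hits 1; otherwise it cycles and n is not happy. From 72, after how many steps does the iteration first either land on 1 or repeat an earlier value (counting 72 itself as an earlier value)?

72 → 7² + 2² = 49 + 4 = 53
53 → 5² + 3² = 25 + 9 = 34
34 → 3² + 4² = 9 + 16 = 25
25 → 2² + 5² = 4 + 25 = 29
29 → 2² + 9² = 4 + 81 = 85
85 → 8² + 5² = 64 + 25 = 89
89 → 8² + 9² = 64 + 81 = 145
145 → 1² + 4² + 5² = 1 + 16 + 25 = 42
42 → 4² + 2² = 16 + 4 = 20
20 → 2² + 0² = 4 + 0 = 4
4 → 4² = 16
16 → 1² + 6² = 1 + 36 = 37
37 → 3² + 7² = 9 + 49 = 58
58 → 5² + 8² = 25 + 64 = 89  — 89 repeats.
That took 14 steps.

14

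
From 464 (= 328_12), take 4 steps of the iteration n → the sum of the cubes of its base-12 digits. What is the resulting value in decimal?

464 = (3,2,8)_12 → 3³ + 2³ + 8³ = 547
547 = (3,9,7)_12 → 3³ + 9³ + 7³ = 1099
1099 = (7,7,7)_12 → 7³ + 7³ + 7³ = 1029
1029 = (7,1,9)_12 → 7³ + 1³ + 9³ = 1073

1073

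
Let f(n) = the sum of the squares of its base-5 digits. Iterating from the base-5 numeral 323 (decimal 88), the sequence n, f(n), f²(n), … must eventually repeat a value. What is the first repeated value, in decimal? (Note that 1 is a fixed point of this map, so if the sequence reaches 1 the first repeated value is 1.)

16

88 = (3,2,3)_5 → 3² + 2² + 3² = 22
22 = (4,2)_5 → 4² + 2² = 20
20 = (4,0)_5 → 4² + 0² = 16
16 = (3,1)_5 → 3² + 1² = 10
10 = (2,0)_5 → 2² + 0² = 4
4 = (4)_5 → 4² = 16  — 16 already appeared earlier.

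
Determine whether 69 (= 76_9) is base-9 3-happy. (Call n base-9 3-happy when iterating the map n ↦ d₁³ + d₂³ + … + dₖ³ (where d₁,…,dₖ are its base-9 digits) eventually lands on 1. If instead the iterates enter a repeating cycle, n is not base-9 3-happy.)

69 = (7,6)_9 → 7³ + 6³ = 343 + 216 = 559
559 = (6,8,1)_9 → 6³ + 8³ + 1³ = 216 + 512 + 1 = 729
729 = (1,0,0,0)_9 → 1³ + 0³ + 0³ + 0³ = 1 + 0 + 0 + 0 = 1  — reached 1.

base-9 3-happy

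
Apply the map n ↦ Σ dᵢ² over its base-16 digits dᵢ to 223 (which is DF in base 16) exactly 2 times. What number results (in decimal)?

165

223 = (13,15)_16 → 13² + 15² = 394
394 = (1,8,10)_16 → 1² + 8² + 10² = 165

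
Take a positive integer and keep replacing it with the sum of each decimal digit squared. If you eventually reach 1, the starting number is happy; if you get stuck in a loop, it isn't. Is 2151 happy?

happy

2151 → 2² + 1² + 5² + 1² = 4 + 1 + 25 + 1 = 31
31 → 3² + 1² = 9 + 1 = 10
10 → 1² + 0² = 1 + 0 = 1  — reached 1.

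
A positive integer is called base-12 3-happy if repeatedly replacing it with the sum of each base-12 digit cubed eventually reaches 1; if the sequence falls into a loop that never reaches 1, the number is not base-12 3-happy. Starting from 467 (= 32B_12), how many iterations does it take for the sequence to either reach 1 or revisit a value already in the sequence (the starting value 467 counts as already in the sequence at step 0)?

467 = (3,2,11)_12 → 3³ + 2³ + 11³ = 1366
1366 = (9,5,10)_12 → 9³ + 5³ + 10³ = 1854
1854 = (1,0,10,6)_12 → 1³ + 0³ + 10³ + 6³ = 1217
1217 = (8,5,5)_12 → 8³ + 5³ + 5³ = 762
762 = (5,3,6)_12 → 5³ + 3³ + 6³ = 368
368 = (2,6,8)_12 → 2³ + 6³ + 8³ = 736
736 = (5,1,4)_12 → 5³ + 1³ + 4³ = 190
190 = (1,3,10)_12 → 1³ + 3³ + 10³ = 1028
1028 = (7,1,8)_12 → 7³ + 1³ + 8³ = 856
856 = (5,11,4)_12 → 5³ + 11³ + 4³ = 1520
1520 = (10,6,8)_12 → 10³ + 6³ + 8³ = 1728
1728 = (1,0,0,0)_12 → 1³ + 0³ + 0³ + 0³ = 1  — reached 1.
That took 12 steps.

12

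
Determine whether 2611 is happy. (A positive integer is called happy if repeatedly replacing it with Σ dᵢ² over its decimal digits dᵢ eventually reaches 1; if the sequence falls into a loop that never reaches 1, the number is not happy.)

2611 → 2² + 6² + 1² + 1² = 42
42 → 4² + 2² = 20
20 → 2² + 0² = 4
4 → 4² = 16
16 → 1² + 6² = 37
37 → 3² + 7² = 58
58 → 5² + 8² = 89
89 → 8² + 9² = 145
145 → 1² + 4² + 5² = 42  — 42 already seen; the sequence cycles without reaching 1.

not happy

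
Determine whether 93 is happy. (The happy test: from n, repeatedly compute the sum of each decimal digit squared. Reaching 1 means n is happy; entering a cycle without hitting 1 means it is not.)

not happy

93 → 9² + 3² = 81 + 9 = 90
90 → 9² + 0² = 81 + 0 = 81
81 → 8² + 1² = 64 + 1 = 65
65 → 6² + 5² = 36 + 25 = 61
61 → 6² + 1² = 36 + 1 = 37
37 → 3² + 7² = 9 + 49 = 58
58 → 5² + 8² = 25 + 64 = 89
89 → 8² + 9² = 64 + 81 = 145
145 → 1² + 4² + 5² = 1 + 16 + 25 = 42
42 → 4² + 2² = 16 + 4 = 20
20 → 2² + 0² = 4 + 0 = 4
4 → 4² = 16
16 → 1² + 6² = 1 + 36 = 37  — 37 already seen; the sequence cycles without reaching 1.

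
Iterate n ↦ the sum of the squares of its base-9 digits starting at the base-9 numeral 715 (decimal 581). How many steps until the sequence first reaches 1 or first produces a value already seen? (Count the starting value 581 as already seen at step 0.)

581 = (7,1,5)_9 → 75
75 = (8,3)_9 → 73
73 = (8,1)_9 → 65
65 = (7,2)_9 → 53
53 = (5,8)_9 → 89
89 = (1,0,8)_9 → 65  — 65 repeats.
That took 6 steps.

6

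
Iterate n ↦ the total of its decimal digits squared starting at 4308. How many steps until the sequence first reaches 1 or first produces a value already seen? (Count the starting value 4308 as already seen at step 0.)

9

4308 → 4² + 3² + 0² + 8² = 89
89 → 8² + 9² = 145
145 → 1² + 4² + 5² = 42
42 → 4² + 2² = 20
20 → 2² + 0² = 4
4 → 4² = 16
16 → 1² + 6² = 37
37 → 3² + 7² = 58
58 → 5² + 8² = 89  — 89 repeats.
That took 9 steps.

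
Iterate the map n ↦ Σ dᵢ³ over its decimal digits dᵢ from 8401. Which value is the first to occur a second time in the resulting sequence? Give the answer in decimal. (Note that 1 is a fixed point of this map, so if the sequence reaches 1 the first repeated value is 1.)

370

8401 → 8³ + 4³ + 0³ + 1³ = 577
577 → 5³ + 7³ + 7³ = 811
811 → 8³ + 1³ + 1³ = 514
514 → 5³ + 1³ + 4³ = 190
190 → 1³ + 9³ + 0³ = 730
730 → 7³ + 3³ + 0³ = 370
370 → 3³ + 7³ + 0³ = 370  — 370 already appeared earlier.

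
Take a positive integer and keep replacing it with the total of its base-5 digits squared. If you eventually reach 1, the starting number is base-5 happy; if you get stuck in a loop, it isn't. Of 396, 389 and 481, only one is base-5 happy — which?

481

396: 396 → 26 → 2 → 4 → 16 → 10 → 4  — repeats 4 (not base-5 happy)
389: 389 → 29 → 17 → 13 → 13  — repeats 13 (not base-5 happy)
481: 481 → 27 → 5 → 1  — reaches 1 (base-5 happy)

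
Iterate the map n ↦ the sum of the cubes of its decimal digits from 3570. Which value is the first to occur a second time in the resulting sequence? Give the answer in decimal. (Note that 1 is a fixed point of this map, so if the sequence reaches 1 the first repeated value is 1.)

3570 → 3³ + 5³ + 7³ + 0³ = 495
495 → 4³ + 9³ + 5³ = 918
918 → 9³ + 1³ + 8³ = 1242
1242 → 1³ + 2³ + 4³ + 2³ = 81
81 → 8³ + 1³ = 513
513 → 5³ + 1³ + 3³ = 153
153 → 1³ + 5³ + 3³ = 153  — 153 already appeared earlier.

153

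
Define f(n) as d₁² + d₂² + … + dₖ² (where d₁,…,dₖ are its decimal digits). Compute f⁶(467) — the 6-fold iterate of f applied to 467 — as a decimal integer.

467 → 4² + 6² + 7² = 101
101 → 1² + 0² + 1² = 2
2 → 2² = 4
4 → 4² = 16
16 → 1² + 6² = 37
37 → 3² + 7² = 58

58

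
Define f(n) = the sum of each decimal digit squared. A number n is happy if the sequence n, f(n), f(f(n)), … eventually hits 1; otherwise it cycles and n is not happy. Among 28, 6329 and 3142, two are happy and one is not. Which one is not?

28: 28 → 68 → 100 → 1  — reaches 1 (happy)
6329: 6329 → 130 → 10 → 1  — reaches 1 (happy)
3142: 3142 → 30 → 9 → 81 → 65 → 61 → 37 → 58 → 89 → 145 → 42 → 20 → 4 → 16 → 37  — repeats 37 (not happy)

3142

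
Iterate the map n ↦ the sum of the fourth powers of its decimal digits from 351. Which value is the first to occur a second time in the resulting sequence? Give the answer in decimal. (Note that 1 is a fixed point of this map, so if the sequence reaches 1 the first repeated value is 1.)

351 → 3⁴ + 5⁴ + 1⁴ = 707
707 → 7⁴ + 0⁴ + 7⁴ = 4802
4802 → 4⁴ + 8⁴ + 0⁴ + 2⁴ = 4368
4368 → 4⁴ + 3⁴ + 6⁴ + 8⁴ = 5729
5729 → 5⁴ + 7⁴ + 2⁴ + 9⁴ = 9603
9603 → 9⁴ + 6⁴ + 0⁴ + 3⁴ = 7938
7938 → 7⁴ + 9⁴ + 3⁴ + 8⁴ = 13139
13139 → 1⁴ + 3⁴ + 1⁴ + 3⁴ + 9⁴ = 6725
6725 → 6⁴ + 7⁴ + 2⁴ + 5⁴ = 4338
4338 → 4⁴ + 3⁴ + 3⁴ + 8⁴ = 4514
4514 → 4⁴ + 5⁴ + 1⁴ + 4⁴ = 1138
1138 → 1⁴ + 1⁴ + 3⁴ + 8⁴ = 4179
4179 → 4⁴ + 1⁴ + 7⁴ + 9⁴ = 9219
9219 → 9⁴ + 2⁴ + 1⁴ + 9⁴ = 13139  — 13139 already appeared earlier.

13139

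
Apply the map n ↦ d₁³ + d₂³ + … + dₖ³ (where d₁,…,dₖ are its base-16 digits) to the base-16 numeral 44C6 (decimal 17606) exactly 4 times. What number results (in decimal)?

65

17606 = (4,4,12,6)_16 → 4³ + 4³ + 12³ + 6³ = 64 + 64 + 1728 + 216 = 2072
2072 = (8,1,8)_16 → 8³ + 1³ + 8³ = 512 + 1 + 512 = 1025
1025 = (4,0,1)_16 → 4³ + 0³ + 1³ = 64 + 0 + 1 = 65
65 = (4,1)_16 → 4³ + 1³ = 64 + 1 = 65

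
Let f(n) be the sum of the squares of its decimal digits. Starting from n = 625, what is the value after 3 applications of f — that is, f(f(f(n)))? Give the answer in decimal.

625 → 6² + 2² + 5² = 36 + 4 + 25 = 65
65 → 6² + 5² = 36 + 25 = 61
61 → 6² + 1² = 36 + 1 = 37

37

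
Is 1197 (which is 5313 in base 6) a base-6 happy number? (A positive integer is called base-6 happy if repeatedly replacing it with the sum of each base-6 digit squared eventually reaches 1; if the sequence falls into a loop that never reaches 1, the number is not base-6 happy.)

base-6 happy

1197 = (5,3,1,3)_6 → 44
44 = (1,1,2)_6 → 6
6 = (1,0)_6 → 1  — reached 1.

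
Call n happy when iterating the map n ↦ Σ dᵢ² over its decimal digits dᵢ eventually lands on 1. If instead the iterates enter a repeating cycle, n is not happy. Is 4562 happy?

4562 → 4² + 5² + 6² + 2² = 81
81 → 8² + 1² = 65
65 → 6² + 5² = 61
61 → 6² + 1² = 37
37 → 3² + 7² = 58
58 → 5² + 8² = 89
89 → 8² + 9² = 145
145 → 1² + 4² + 5² = 42
42 → 4² + 2² = 20
20 → 2² + 0² = 4
4 → 4² = 16
16 → 1² + 6² = 37  — 37 already seen; the sequence cycles without reaching 1.

not happy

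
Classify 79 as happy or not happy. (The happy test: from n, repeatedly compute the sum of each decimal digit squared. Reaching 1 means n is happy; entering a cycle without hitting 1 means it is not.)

happy

79 → 7² + 9² = 49 + 81 = 130
130 → 1² + 3² + 0² = 1 + 9 + 0 = 10
10 → 1² + 0² = 1 + 0 = 1  — reached 1.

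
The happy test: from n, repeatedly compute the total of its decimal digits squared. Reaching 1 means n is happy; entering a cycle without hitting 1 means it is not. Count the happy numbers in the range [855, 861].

1

855: 855 → 114 → 18 → 65 → 61 → 37 → 58 → 89 → 145 → 42 → 20 → 4 → 16 → 37  (repeats 37)
856: 856 → 125 → 30 → 9 → 81 → 65 → 61 → 37 → 58 → 89 → 145 → 42 → 20 → 4 → 16 → 37  (repeats 37)
857: 857 → 138 → 74 → 65 → 61 → 37 → 58 → 89 → 145 → 42 → 20 → 4 → 16 → 37  (repeats 37)
858: 858 → 153 → 35 → 34 → 25 → 29 → 85 → 89 → 145 → 42 → 20 → 4 → 16 → 37 → 58 → 89  (repeats 89)
859: 859 → 170 → 50 → 25 → 29 → 85 → 89 → 145 → 42 → 20 → 4 → 16 → 37 → 58 → 89  (repeats 89)
860: 860 → 100 → 1  (reaches 1)
861: 861 → 101 → 2 → 4 → 16 → 37 → 58 → 89 → 145 → 42 → 20 → 4  (repeats 4)
happy: 860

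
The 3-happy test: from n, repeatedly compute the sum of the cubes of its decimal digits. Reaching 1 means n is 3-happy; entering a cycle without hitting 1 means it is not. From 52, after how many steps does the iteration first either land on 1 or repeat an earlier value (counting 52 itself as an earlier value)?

52 → 5³ + 2³ = 133
133 → 1³ + 3³ + 3³ = 55
55 → 5³ + 5³ = 250
250 → 2³ + 5³ + 0³ = 133  — 133 repeats.
That took 4 steps.

4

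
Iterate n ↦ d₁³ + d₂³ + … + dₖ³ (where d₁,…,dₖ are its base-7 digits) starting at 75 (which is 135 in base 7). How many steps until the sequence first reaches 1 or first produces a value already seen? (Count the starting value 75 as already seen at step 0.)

75 = (1,3,5)_7 → 1³ + 3³ + 5³ = 1 + 27 + 125 = 153
153 = (3,0,6)_7 → 3³ + 0³ + 6³ = 27 + 0 + 216 = 243
243 = (4,6,5)_7 → 4³ + 6³ + 5³ = 64 + 216 + 125 = 405
405 = (1,1,1,6)_7 → 1³ + 1³ + 1³ + 6³ = 1 + 1 + 1 + 216 = 219
219 = (4,3,2)_7 → 4³ + 3³ + 2³ = 64 + 27 + 8 = 99
99 = (2,0,1)_7 → 2³ + 0³ + 1³ = 8 + 0 + 1 = 9
9 = (1,2)_7 → 1³ + 2³ = 1 + 8 = 9  — 9 repeats.
That took 7 steps.

7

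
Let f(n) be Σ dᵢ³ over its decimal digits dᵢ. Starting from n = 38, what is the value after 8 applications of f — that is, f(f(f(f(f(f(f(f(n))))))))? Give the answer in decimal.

38 → 3³ + 8³ = 539
539 → 5³ + 3³ + 9³ = 881
881 → 8³ + 8³ + 1³ = 1025
1025 → 1³ + 0³ + 2³ + 5³ = 134
134 → 1³ + 3³ + 4³ = 92
92 → 9³ + 2³ = 737
737 → 7³ + 3³ + 7³ = 713
713 → 7³ + 1³ + 3³ = 371

371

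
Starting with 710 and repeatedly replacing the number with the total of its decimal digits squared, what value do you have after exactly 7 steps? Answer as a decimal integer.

42

710 → 7² + 1² + 0² = 49 + 1 + 0 = 50
50 → 5² + 0² = 25 + 0 = 25
25 → 2² + 5² = 4 + 25 = 29
29 → 2² + 9² = 4 + 81 = 85
85 → 8² + 5² = 64 + 25 = 89
89 → 8² + 9² = 64 + 81 = 145
145 → 1² + 4² + 5² = 1 + 16 + 25 = 42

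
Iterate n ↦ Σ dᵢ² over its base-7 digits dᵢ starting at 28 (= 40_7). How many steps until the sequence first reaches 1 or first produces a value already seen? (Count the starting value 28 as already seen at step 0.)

5

28 = (4,0)_7 → 4² + 0² = 16 + 0 = 16
16 = (2,2)_7 → 2² + 2² = 4 + 4 = 8
8 = (1,1)_7 → 1² + 1² = 1 + 1 = 2
2 = (2)_7 → 2² = 4
4 = (4)_7 → 4² = 16  — 16 repeats.
That took 5 steps.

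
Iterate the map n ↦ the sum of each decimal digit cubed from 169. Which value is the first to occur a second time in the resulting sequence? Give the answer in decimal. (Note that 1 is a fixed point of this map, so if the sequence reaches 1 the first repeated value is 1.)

169 → 1³ + 6³ + 9³ = 1 + 216 + 729 = 946
946 → 9³ + 4³ + 6³ = 729 + 64 + 216 = 1009
1009 → 1³ + 0³ + 0³ + 9³ = 1 + 0 + 0 + 729 = 730
730 → 7³ + 3³ + 0³ = 343 + 27 + 0 = 370
370 → 3³ + 7³ + 0³ = 27 + 343 + 0 = 370  — 370 already appeared earlier.

370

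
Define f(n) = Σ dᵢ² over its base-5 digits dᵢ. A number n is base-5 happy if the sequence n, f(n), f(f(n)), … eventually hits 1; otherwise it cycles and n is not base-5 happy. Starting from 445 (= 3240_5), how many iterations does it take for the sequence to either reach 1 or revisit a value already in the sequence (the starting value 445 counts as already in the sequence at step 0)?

4

445 = (3,2,4,0)_5 → 3² + 2² + 4² + 0² = 9 + 4 + 16 + 0 = 29
29 = (1,0,4)_5 → 1² + 0² + 4² = 1 + 0 + 16 = 17
17 = (3,2)_5 → 3² + 2² = 9 + 4 = 13
13 = (2,3)_5 → 2² + 3² = 4 + 9 = 13  — 13 repeats.
That took 4 steps.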